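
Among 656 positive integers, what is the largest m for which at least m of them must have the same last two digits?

7

The 656 positive integers fall into 100 possible two-digit endings.
If each of the 100 possible two-digit endings held at most 6, the total would be at most 100 × 6 = 600 < 656, a contradiction.
So at least one holds ⌈656/100⌉ = 7.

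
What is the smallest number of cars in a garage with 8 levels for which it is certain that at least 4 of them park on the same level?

25

There are 8 levels acting as pigeonholes.
With 8 × 3 = 24 cars we could place exactly 3 in each, with no class reaching 4.
One more forces some class to hold 4, so 24 + 1 = 25.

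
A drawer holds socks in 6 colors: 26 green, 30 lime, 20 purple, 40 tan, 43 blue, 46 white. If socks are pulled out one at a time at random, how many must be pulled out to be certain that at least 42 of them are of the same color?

In the worst case we take at most 41 of each color, but all 26 green, all 30 lime, all 20 purple, and all 40 tan (fewer than 41), giving 26 + 30 + 20 + 40 + 41 + 41 = 198.
One more sock then forces some color to 42, so 198 + 1 = 199.

199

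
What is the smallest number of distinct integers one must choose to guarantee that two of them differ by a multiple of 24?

Use the pigeonhole principle on residue classes: two integers differ by a multiple of 24 exactly when they share a remainder mod 24.
There are 24 residue classes mod 24, so 24 integers can all lie in distinct classes.
One more integer must repeat a residue, giving a difference divisible by 24. So n = 24 + 1 = 25.

25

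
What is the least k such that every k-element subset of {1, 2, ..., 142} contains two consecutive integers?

72

Partition {1, …, 142} into 71 pairs: {1,2}, {3,4}, …, {141,142}.
Choosing 71 integers — say the 71 even numbers 2, 4, …, 142 — takes one from each pair and avoids the property.
Choosing 72 forces two into the same pair by pigeonhole, and those are consecutive. So 72.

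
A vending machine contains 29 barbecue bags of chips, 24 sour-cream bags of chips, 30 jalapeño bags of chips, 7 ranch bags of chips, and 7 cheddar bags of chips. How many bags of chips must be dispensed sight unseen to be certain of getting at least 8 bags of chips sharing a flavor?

36

The worst case takes 7 bags of chips of each flavor without reaching 8 of any: 5 × 7 = 35.
The next bag of chips must bring some flavor to 8, so 35 + 1 = 36.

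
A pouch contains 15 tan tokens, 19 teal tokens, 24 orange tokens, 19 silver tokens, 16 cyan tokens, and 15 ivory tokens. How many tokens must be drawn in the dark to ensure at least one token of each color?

The hardest color to obtain is tan: we could draw every other token first — 108 − 15 = 93 tokens — without a single tan one.
The next draw must be tan, so 93 + 1 = 94.

94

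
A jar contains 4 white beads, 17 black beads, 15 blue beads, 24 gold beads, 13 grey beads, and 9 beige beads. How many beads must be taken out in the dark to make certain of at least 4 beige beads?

To avoid beige beads as long as possible, exhaust the other 5 colors first.
The worst case draws every non-beige bead first: 4 + 17 + 15 + 24 + 13 = 73.
The next 4 draws are then forced to be beige, giving 73 + 4 = 77.

77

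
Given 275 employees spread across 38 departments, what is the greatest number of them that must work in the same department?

8

The 275 employees fall into 38 departments.
If each of the 38 departments held at most 7, the total would be at most 38 × 7 = 266 < 275, a contradiction.
So at least one holds ⌈275/38⌉ = 8.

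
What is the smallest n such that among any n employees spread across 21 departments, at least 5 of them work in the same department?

There are 21 departments acting as pigeonholes.
With 21 × 4 = 84 employees we could place exactly 4 in each, with no class reaching 5.
One more forces some class to hold 5, so 84 + 1 = 85.

85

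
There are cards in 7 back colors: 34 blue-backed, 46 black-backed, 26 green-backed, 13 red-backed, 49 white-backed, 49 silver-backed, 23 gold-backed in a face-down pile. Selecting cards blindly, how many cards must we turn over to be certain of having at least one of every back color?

228

The hardest back color to obtain is red-backed: we could draw every other card first — 240 − 13 = 227 cards — without a single red-backed one.
The next draw must be red-backed, so 227 + 1 = 228.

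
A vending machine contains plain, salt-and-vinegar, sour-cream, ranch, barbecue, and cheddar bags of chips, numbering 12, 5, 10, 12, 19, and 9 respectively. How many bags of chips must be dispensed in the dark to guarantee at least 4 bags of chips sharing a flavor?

19

The worst case takes 3 bags of chips of each flavor without reaching 4 of any: 6 × 3 = 18.
The next bag of chips must bring some flavor to 4, so 18 + 1 = 19.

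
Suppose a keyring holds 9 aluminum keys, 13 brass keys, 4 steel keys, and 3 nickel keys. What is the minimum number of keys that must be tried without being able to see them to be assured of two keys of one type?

5

Treat the 4 types as pigeonholes.
The worst case takes 1 key of each type without reaching 2 of any: 4 × 1 = 4.
The next key must bring some type to 2, so 4 + 1 = 5.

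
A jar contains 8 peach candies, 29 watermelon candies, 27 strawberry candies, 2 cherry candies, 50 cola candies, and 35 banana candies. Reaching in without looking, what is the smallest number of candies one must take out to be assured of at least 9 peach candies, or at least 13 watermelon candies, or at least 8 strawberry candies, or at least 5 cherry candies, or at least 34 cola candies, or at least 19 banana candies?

81

The worst case stops just short of every target: 8 peach, 12 watermelon, 7 strawberry, all 2 cherry, 33 cola, 18 banana — 8 + 12 + 7 + 2 + 33 + 18 = 80 candies.
One more candy must push some flavor to its target, so 80 + 1 = 81.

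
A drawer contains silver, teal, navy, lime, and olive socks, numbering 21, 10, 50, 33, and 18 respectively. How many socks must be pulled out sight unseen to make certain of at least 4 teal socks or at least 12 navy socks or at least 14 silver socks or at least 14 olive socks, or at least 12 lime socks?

52

The worst case stops just short of every target: 13 silver, 3 teal, 11 navy, 11 lime, 13 olive — 13 + 3 + 11 + 11 + 13 = 51 socks.
One more sock must push some color to its target, so 51 + 1 = 52.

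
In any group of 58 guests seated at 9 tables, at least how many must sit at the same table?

7

The 58 guests fall into 9 tables.
If each of the 9 tables held at most 6, the total would be at most 9 × 6 = 54 < 58, a contradiction.
So at least one holds ⌈58/9⌉ = 7.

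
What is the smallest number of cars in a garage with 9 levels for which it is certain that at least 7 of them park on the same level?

There are 9 levels acting as pigeonholes.
With 9 × 6 = 54 cars we could place exactly 6 in each, with no class reaching 7.
One more forces some class to hold 7, so 54 + 1 = 55.

55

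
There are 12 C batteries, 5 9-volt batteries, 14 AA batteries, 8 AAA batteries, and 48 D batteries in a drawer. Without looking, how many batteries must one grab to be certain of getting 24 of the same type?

63

In the worst case we take at most 23 of each type, but all 12 C, all 5 9-volt, all 14 AA, and all 8 AAA (fewer than 23), giving 12 + 5 + 14 + 8 + 23 = 62.
One more battery then forces some type to 24, so 62 + 1 = 63.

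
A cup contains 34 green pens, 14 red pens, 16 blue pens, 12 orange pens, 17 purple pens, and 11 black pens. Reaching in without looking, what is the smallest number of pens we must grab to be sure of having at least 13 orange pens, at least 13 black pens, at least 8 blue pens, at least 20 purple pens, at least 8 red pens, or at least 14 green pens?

68

The worst case stops just short of every target: 13 green, 7 red, 7 blue, 12 orange, all 17 purple, all 11 black — 13 + 7 + 7 + 12 + 17 + 11 = 67 pens.
One more pen must push some ink color to its target, so 67 + 1 = 68.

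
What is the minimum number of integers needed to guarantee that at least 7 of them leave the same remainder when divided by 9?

There are 9 residue classes modulo 9 acting as pigeonholes.
With 9 × 6 = 54 integers we could place exactly 6 in each, with no class reaching 7.
One more forces some class to hold 7, so 54 + 1 = 55.

55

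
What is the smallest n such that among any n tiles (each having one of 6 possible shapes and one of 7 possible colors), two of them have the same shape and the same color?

There are 6 × 7 = 42 (shape, color) combinations acting as pigeonholes.
With 42 tiles we could place one in each, avoiding any repeat.
One more forces some (shape, color) pair to hold 2, so 42 + 1 = 43.

43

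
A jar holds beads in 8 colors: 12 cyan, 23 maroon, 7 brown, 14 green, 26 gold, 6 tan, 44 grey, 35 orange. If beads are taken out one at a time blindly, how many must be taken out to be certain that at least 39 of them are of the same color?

162

Treat the 8 colors as pigeonholes.
In the worst case we take at most 38 of each color, but all 12 cyan, all 23 maroon, all 7 brown, all 14 green, all 26 gold, all 6 tan, and all 35 orange (fewer than 38), giving 12 + 23 + 7 + 14 + 26 + 6 + 38 + 35 = 161.
One more bead then forces some color to 39, so 161 + 1 = 162.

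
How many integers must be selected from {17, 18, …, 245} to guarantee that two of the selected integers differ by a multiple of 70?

71

Group the integers by remainder mod 70; there are 70 residue classes, each nonempty in this range.
Choosing one from each class (70 integers) avoids any shared remainder.
One more choice must repeat a class, so two differ by a multiple of 70. Hence 70 + 1 = 71.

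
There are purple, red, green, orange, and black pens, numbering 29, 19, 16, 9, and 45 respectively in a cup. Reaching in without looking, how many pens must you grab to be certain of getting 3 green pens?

105

To avoid green pens as long as possible, exhaust the other 4 ink colors first.
The worst case draws every non-green pen first: 29 + 19 + 9 + 45 = 102.
The next 3 draws are then forced to be green, giving 102 + 3 = 105.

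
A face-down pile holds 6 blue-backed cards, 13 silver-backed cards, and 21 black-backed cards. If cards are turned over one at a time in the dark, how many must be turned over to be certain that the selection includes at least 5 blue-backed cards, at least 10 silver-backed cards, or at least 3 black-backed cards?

16

The worst case stops just short of every target: 4 blue-backed, 9 silver-backed, 2 black-backed — 4 + 9 + 2 = 15 cards.
One more card must push some back color to its target, so 15 + 1 = 16.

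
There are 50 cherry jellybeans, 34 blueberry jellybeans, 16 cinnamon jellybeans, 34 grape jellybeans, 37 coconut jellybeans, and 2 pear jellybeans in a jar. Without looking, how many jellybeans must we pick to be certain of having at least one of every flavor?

The hardest flavor to obtain is pear: we could draw every other jellybean first — 173 − 2 = 171 jellybeans — without a single pear one.
The next draw must be pear, so 171 + 1 = 172.

172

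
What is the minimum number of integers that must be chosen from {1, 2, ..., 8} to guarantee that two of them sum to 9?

5

Partition {1, …, 8} into 4 pairs: {1,8}, {2,7}, …, {4,5}.
Choosing 4 integers — say the integers 1 through 4 — takes one from each pair and avoids the property.
Choosing 5 forces two into the same pair by pigeonhole, and those sum to 9. So 5.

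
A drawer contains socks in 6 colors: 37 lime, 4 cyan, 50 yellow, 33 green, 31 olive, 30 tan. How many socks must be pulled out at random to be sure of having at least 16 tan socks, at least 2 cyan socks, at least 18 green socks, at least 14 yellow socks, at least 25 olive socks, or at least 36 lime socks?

106

Each of the 6 colors has its own threshold; avoid all of them simultaneously.
The worst case stops just short of every target: 35 lime, 1 cyan, 13 yellow, 17 green, 24 olive, 15 tan — 35 + 1 + 13 + 17 + 24 + 15 = 105 socks.
One more sock must push some color to its target, so 105 + 1 = 106.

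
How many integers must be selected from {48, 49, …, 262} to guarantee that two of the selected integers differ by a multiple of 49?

Group the integers by remainder mod 49; there are 49 residue classes, each nonempty in this range.
Choosing one from each class (49 integers) avoids any shared remainder.
One more choice must repeat a class, so two differ by a multiple of 49. Hence 49 + 1 = 50.

50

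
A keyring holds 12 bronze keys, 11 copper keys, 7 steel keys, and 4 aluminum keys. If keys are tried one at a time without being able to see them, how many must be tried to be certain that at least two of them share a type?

5

Treat the 4 types as pigeonholes.
The worst case takes 1 key of each type without reaching 2 of any: 4 × 1 = 4.
The next key must bring some type to 2, so 4 + 1 = 5.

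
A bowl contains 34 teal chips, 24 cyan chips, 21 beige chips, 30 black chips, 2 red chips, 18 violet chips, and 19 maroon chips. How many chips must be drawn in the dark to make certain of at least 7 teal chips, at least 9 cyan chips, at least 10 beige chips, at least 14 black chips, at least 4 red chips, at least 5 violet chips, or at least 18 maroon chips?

Each of the 7 colors has its own threshold; avoid all of them simultaneously.
The worst case stops just short of every target: 6 teal, 8 cyan, 9 beige, 13 black, all 2 red, 4 violet, 17 maroon — 6 + 8 + 9 + 13 + 2 + 4 + 17 = 59 chips.
One more chip must push some color to its target, so 59 + 1 = 60.

60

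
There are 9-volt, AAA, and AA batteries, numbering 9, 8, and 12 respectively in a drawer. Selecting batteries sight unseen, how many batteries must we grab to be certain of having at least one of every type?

The hardest type to obtain is AAA: we could draw every other battery first — 29 − 8 = 21 batteries — without a single AAA one.
The next draw must be AAA, so 21 + 1 = 22.

22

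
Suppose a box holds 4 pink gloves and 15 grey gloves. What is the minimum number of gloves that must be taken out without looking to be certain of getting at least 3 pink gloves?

18

The worst case draws every non-pink glove first: 15.
The next 3 draws are then forced to be pink, giving 15 + 3 = 18.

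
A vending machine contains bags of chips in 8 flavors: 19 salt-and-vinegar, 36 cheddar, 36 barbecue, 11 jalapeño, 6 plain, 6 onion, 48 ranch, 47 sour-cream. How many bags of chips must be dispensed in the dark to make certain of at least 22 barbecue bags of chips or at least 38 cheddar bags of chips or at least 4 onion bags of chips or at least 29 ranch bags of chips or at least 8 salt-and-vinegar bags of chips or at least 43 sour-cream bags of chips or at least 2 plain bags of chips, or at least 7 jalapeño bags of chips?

145

Each of the 8 flavors has its own threshold; avoid all of them simultaneously.
The worst case stops just short of every target: 7 salt-and-vinegar, all 36 cheddar, 21 barbecue, 6 jalapeño, 1 plain, 3 onion, 28 ranch, 42 sour-cream — 7 + 36 + 21 + 6 + 1 + 3 + 28 + 42 = 144 bags of chips.
One more bag of chips must push some flavor to its target, so 144 + 1 = 145.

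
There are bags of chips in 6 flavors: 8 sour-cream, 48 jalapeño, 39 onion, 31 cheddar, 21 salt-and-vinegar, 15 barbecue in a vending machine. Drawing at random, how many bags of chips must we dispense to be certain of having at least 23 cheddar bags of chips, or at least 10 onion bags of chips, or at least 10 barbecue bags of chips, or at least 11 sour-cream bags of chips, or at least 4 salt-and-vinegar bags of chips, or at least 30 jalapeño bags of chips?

81

The worst case stops just short of every target: all 8 sour-cream, 29 jalapeño, 9 onion, 22 cheddar, 3 salt-and-vinegar, 9 barbecue — 8 + 29 + 9 + 22 + 3 + 9 = 80 bags of chips.
One more bag of chips must push some flavor to its target, so 80 + 1 = 81.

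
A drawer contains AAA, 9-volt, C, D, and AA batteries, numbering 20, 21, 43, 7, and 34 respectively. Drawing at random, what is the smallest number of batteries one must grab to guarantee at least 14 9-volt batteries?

118

To avoid 9-volt batteries as long as possible, exhaust the other 4 types first.
The worst case draws every non-9-volt battery first: 20 + 43 + 7 + 34 = 104.
The next 14 draws are then forced to be 9-volt, giving 104 + 14 = 118.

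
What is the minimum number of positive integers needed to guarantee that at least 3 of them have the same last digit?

21

There are 10 possible last digits acting as pigeonholes.
With 10 × 2 = 20 positive integers we could place exactly 2 in each, with no class reaching 3.
One more forces some class to hold 3, so 20 + 1 = 21.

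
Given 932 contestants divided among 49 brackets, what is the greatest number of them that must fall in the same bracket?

The 932 contestants fall into 49 brackets.
If each of the 49 brackets held at most 19, the total would be at most 49 × 19 = 931 < 932, a contradiction.
So at least one holds ⌈932/49⌉ = 20.

20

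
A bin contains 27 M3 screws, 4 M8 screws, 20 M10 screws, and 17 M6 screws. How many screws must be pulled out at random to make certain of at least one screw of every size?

65

The hardest size to obtain is M8: we could draw every other screw first — 68 − 4 = 64 screws — without a single M8 one.
The next draw must be M8, so 64 + 1 = 65.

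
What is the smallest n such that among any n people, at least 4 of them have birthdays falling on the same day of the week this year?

There are 7 days of the week acting as pigeonholes.
With 7 × 3 = 21 people we could place exactly 3 in each, with no class reaching 4.
One more forces some class to hold 4, so 21 + 1 = 22.

22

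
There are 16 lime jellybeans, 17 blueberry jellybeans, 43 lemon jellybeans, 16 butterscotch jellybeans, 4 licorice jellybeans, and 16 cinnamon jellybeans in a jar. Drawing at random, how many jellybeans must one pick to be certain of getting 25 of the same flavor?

94

In the worst case we take at most 24 of each flavor, but all 16 lime, all 17 blueberry, all 16 butterscotch, all 4 licorice, and all 16 cinnamon (fewer than 24), giving 16 + 17 + 24 + 16 + 4 + 16 = 93.
One more jellybean then forces some flavor to 25, so 93 + 1 = 94.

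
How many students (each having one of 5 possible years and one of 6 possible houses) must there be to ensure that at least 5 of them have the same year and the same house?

121

There are 5 × 6 = 30 (year, house) combinations acting as pigeonholes.
With 30 × 4 = 120 students we could place exactly 4 in each, with no (year, house) pair reaching 5.
One more forces some (year, house) pair to hold 5, so 120 + 1 = 121.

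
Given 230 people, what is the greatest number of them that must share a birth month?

If each of the 12 months of the year held at most 19, the total would be at most 12 × 19 = 228 < 230, a contradiction.
So at least one holds ⌈230/12⌉ = 20.

20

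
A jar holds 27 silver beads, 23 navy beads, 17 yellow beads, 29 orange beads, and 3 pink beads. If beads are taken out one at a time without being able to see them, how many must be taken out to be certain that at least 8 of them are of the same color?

Treat the 5 colors as pigeonholes.
In the worst case we take at most 7 of each color, but all 3 pink (fewer than 7), giving 7 + 7 + 7 + 7 + 3 = 31.
One more bead then forces some color to 8, so 31 + 1 = 32.

32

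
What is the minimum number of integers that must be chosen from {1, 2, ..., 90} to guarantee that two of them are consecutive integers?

Partition {1, …, 90} into 45 pairs: {1,2}, {3,4}, …, {89,90}.
Choosing 45 integers — say the 45 even numbers 2, 4, …, 90 — takes one from each pair and avoids the property.
Choosing 46 forces two into the same pair by pigeonhole, and those are consecutive. So 46.

46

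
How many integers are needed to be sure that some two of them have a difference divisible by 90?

Two integers differ by a multiple of 90 exactly when they share a remainder mod 90.
There are 90 residue classes mod 90, so 90 integers can all lie in distinct classes.
One more integer must repeat a residue, giving a difference divisible by 90. So n = 90 + 1 = 91.

91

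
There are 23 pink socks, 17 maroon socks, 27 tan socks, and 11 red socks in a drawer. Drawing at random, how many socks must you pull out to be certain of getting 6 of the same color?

The worst case takes 5 socks of each color without reaching 6 of any: 4 × 5 = 20.
The next sock must bring some color to 6, so 20 + 1 = 21.

21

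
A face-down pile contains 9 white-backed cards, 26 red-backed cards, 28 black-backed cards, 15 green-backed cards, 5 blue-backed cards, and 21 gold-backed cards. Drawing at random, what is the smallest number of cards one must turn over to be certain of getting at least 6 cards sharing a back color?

The worst case takes 5 cards of each back color without reaching 6 of any: 6 × 5 = 30.
The next card must bring some back color to 6, so 30 + 1 = 31.

31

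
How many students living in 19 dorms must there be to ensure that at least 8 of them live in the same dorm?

There are 19 dorms acting as pigeonholes.
With 19 × 7 = 133 students we could place exactly 7 in each, with no class reaching 8.
One more forces some class to hold 8, so 133 + 1 = 134.

134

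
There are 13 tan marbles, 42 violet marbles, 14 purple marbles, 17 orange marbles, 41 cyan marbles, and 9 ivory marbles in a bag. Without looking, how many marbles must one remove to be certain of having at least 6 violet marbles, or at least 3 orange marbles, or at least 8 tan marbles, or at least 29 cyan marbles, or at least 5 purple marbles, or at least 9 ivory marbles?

55

The worst case stops just short of every target: 7 tan, 5 violet, 4 purple, 2 orange, 28 cyan, 8 ivory — 7 + 5 + 4 + 2 + 28 + 8 = 54 marbles.
One more marble must push some color to its target, so 54 + 1 = 55.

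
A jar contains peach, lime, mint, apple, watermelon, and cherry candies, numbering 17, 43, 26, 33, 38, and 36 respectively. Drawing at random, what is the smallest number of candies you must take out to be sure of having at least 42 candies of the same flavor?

192

Treat the 6 flavors as pigeonholes.
In the worst case we take at most 41 of each flavor, but all 17 peach, all 26 mint, all 33 apple, all 38 watermelon, and all 36 cherry (fewer than 41), giving 17 + 41 + 26 + 33 + 38 + 36 = 191.
One more candy then forces some flavor to 42, so 191 + 1 = 192.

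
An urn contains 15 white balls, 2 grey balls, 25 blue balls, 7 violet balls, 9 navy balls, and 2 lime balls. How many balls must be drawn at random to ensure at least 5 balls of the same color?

In the worst case we take at most 4 of each color, but all 2 grey and all 2 lime (fewer than 4), giving 4 + 2 + 4 + 4 + 4 + 2 = 20.
One more ball then forces some color to 5, so 20 + 1 = 21.

21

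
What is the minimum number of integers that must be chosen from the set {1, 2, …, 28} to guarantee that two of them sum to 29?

15

Partition {1, …, 28} into 14 pairs: {1,28}, {2,27}, …, {14,15}.
Choosing 14 integers — say the integers 1 through 14 — takes one from each pair and avoids the property.
Choosing 15 forces two into the same pair by pigeonhole, and those sum to 29. So 15.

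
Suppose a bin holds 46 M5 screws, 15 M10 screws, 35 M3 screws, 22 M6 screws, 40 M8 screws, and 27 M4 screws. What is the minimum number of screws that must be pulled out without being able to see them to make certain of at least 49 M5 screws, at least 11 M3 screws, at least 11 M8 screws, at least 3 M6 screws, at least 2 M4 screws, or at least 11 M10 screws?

80

The worst case stops just short of every target: all 46 M5, 10 M10, 10 M3, 2 M6, 10 M8, 1 M4 — 46 + 10 + 10 + 2 + 10 + 1 = 79 screws.
One more screw must push some size to its target, so 79 + 1 = 80.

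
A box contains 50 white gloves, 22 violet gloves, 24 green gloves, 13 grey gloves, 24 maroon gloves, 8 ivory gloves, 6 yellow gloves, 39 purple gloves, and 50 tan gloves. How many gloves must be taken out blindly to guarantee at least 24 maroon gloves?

236

The worst case draws every non-maroon glove first: 50 + 22 + 24 + 13 + 8 + 6 + 39 + 50 = 212.
The next 24 draws are then forced to be maroon, giving 212 + 24 = 236.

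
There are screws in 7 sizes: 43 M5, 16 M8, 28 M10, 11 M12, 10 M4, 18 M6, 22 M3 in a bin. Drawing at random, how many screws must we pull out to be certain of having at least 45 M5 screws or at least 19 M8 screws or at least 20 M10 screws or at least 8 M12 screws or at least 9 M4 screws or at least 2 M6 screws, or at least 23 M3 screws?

117

The worst case stops just short of every target: all 43 M5, all 16 M8, 19 M10, 7 M12, 8 M4, 1 M6, 22 M3 — 43 + 16 + 19 + 7 + 8 + 1 + 22 = 116 screws.
One more screw must push some size to its target, so 116 + 1 = 117.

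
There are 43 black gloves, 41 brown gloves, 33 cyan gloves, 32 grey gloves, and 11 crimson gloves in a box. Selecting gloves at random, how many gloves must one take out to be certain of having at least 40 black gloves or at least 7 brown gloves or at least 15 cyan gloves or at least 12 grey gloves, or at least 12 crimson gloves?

The worst case stops just short of every target: 39 black, 6 brown, 14 cyan, 11 grey, 11 crimson — 39 + 6 + 14 + 11 + 11 = 81 gloves.
One more glove must push some color to its target, so 81 + 1 = 82.

82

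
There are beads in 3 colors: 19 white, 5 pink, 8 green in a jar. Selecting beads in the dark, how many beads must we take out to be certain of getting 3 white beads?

16

The worst case draws every non-white bead first: 5 + 8 = 13.
The next 3 draws are then forced to be white, giving 13 + 3 = 16.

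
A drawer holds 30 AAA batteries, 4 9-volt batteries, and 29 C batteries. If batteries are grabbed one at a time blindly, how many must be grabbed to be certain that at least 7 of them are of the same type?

17

Treat the 3 types as pigeonholes.
In the worst case we take at most 6 of each type, but all 4 9-volt (fewer than 6), giving 6 + 4 + 6 = 16.
One more battery then forces some type to 7, so 16 + 1 = 17.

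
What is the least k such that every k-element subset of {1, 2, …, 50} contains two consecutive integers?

26

Partition {1, …, 50} into 25 pairs: {1,2}, {3,4}, …, {49,50}.
Choosing 25 integers — say the 25 even numbers 2, 4, …, 50 — takes one from each pair and avoids the property.
Choosing 26 forces two into the same pair by pigeonhole, and those are consecutive. So 26.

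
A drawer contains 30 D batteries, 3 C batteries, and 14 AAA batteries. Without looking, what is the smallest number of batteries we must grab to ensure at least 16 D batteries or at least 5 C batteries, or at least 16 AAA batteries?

Each of the 3 types has its own threshold; avoid all of them simultaneously.
The worst case stops just short of every target: 15 D, all 3 C, all 14 AAA — 15 + 3 + 14 = 32 batteries.
One more battery must push some type to its target, so 32 + 1 = 33.

33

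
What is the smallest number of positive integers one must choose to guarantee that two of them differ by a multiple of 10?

Two integers differ by a multiple of 10 exactly when they share a remainder mod 10.
There are 10 residue classes mod 10, so 10 integers can all lie in distinct classes.
One more integer must repeat a residue, giving a difference divisible by 10. So n = 10 + 1 = 11.

11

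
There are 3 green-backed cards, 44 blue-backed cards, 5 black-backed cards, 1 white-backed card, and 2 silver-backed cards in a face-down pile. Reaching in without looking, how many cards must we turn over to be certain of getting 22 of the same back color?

33

In the worst case we take at most 21 of each back color, but all 3 green-backed, all 5 black-backed, all 1 white-backed, and all 2 silver-backed (fewer than 21), giving 3 + 21 + 5 + 1 + 2 = 32.
One more card then forces some back color to 22, so 32 + 1 = 33.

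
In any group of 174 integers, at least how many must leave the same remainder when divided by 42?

5

The 174 integers fall into 42 residue classes modulo 42.
If each of the 42 residue classes modulo 42 held at most 4, the total would be at most 42 × 4 = 168 < 174, a contradiction.
So at least one holds ⌈174/42⌉ = 5.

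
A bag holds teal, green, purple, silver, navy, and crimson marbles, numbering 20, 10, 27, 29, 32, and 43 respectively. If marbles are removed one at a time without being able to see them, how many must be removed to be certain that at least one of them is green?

152

To avoid green marbles as long as possible, exhaust the other 5 colors first.
The worst case draws every non-green marble first: 20 + 27 + 29 + 32 + 43 = 151.
The next draw is then forced to be green, giving 151 + 1 = 152.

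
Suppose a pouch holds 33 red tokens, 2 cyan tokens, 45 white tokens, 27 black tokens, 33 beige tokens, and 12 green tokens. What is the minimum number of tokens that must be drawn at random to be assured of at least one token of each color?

151

The hardest color to obtain is cyan: we could draw every other token first — 152 − 2 = 150 tokens — without a single cyan one.
The next draw must be cyan, so 150 + 1 = 151.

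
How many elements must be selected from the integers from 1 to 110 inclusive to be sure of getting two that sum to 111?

Partition {1, …, 110} into 55 pairs: {1,110}, {2,109}, …, {55,56}.
Choosing 55 integers — say the integers 1 through 55 — takes one from each pair and avoids the property.
Choosing 56 forces two into the same pair by pigeonhole, and those sum to 111. So 56.

56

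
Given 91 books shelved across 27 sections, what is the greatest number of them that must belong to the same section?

If each of the 27 sections held at most 3, the total would be at most 27 × 3 = 81 < 91, a contradiction.
So at least one holds ⌈91/27⌉ = 4.

4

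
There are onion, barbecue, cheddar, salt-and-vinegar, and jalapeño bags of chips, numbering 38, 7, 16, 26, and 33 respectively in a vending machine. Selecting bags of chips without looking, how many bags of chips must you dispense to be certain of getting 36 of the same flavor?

118

Treat the 5 flavors as pigeonholes.
In the worst case we take at most 35 of each flavor, but all 7 barbecue, all 16 cheddar, all 26 salt-and-vinegar, and all 33 jalapeño (fewer than 35), giving 35 + 7 + 16 + 26 + 33 = 117.
One more bag of chips then forces some flavor to 36, so 117 + 1 = 118.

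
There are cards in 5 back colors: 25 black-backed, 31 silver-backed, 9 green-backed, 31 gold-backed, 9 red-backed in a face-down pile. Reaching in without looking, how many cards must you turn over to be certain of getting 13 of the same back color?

55

Treat the 5 back colors as pigeonholes.
In the worst case we take at most 12 of each back color, but all 9 green-backed and all 9 red-backed (fewer than 12), giving 12 + 12 + 9 + 12 + 9 = 54.
One more card then forces some back color to 13, so 54 + 1 = 55.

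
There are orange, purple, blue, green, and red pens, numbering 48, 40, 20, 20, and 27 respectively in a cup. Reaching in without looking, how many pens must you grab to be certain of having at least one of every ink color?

The hardest ink color to obtain is blue: we could draw every other pen first — 155 − 20 = 135 pens — without a single blue one.
The next draw must be blue, so 135 + 1 = 136.

136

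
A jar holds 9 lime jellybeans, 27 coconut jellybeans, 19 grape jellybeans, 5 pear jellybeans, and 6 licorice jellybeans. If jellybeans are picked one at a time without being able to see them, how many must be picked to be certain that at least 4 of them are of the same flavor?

Treat the 5 flavors as pigeonholes.
The worst case takes 3 jellybeans of each flavor without reaching 4 of any: 5 × 3 = 15.
The next jellybean must bring some flavor to 4, so 15 + 1 = 16.

16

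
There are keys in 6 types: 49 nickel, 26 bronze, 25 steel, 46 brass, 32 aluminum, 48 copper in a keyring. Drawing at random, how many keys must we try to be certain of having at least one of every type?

The hardest type to obtain is steel: we could draw every other key first — 226 − 25 = 201 keys — without a single steel one.
The next draw must be steel, so 201 + 1 = 202.

202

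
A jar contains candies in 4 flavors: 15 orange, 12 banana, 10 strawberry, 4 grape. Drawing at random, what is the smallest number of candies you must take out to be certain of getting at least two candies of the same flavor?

5

The worst case takes 1 candy of each flavor without reaching 2 of any: 4 × 1 = 4.
The next candy must bring some flavor to 2, so 4 + 1 = 5.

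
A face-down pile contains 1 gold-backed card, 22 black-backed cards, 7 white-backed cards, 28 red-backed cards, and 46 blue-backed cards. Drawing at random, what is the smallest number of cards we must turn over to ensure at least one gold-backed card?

The worst case draws every non-gold-backed card first: 22 + 7 + 28 + 46 = 103.
The next draw is then forced to be gold-backed, giving 103 + 1 = 104.

104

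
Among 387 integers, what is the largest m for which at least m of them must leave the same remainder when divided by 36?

The 387 integers fall into 36 residue classes modulo 36.
If each of the 36 residue classes modulo 36 held at most 10, the total would be at most 36 × 10 = 360 < 387, a contradiction.
So at least one holds ⌈387/36⌉ = 11.

11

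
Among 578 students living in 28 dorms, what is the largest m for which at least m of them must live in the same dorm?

21

If each of the 28 dorms held at most 20, the total would be at most 28 × 20 = 560 < 578, a contradiction.
So at least one holds ⌈578/28⌉ = 21.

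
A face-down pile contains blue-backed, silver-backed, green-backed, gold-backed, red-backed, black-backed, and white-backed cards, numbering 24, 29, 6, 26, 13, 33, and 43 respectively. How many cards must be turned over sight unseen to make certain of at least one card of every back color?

The hardest back color to obtain is green-backed: we could draw every other card first — 174 − 6 = 168 cards — without a single green-backed one.
The next draw must be green-backed, so 168 + 1 = 169.

169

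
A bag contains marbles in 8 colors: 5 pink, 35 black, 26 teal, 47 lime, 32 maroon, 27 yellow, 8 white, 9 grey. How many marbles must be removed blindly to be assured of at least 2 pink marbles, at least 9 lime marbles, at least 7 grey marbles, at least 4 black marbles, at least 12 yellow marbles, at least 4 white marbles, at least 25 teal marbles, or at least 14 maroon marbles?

70

The worst case stops just short of every target: 1 pink, 3 black, 24 teal, 8 lime, 13 maroon, 11 yellow, 3 white, 6 grey — 1 + 3 + 24 + 8 + 13 + 11 + 3 + 6 = 69 marbles.
One more marble must push some color to its target, so 69 + 1 = 70.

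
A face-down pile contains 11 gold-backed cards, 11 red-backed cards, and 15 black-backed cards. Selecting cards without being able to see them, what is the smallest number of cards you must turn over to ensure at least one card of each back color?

The hardest back color to obtain is gold-backed: we could draw every other card first — 37 − 11 = 26 cards — without a single gold-backed one.
The next draw must be gold-backed, so 26 + 1 = 27.

27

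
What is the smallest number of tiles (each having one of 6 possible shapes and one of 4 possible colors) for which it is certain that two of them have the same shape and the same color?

25

There are 6 × 4 = 24 (shape, color) combinations acting as pigeonholes.
With 24 tiles we could place one in each, avoiding any repeat.
One more forces some (shape, color) pair to hold 2, so 24 + 1 = 25.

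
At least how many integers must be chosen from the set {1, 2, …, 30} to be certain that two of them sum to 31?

16

Partition {1, …, 30} into 15 pairs: {1,30}, {2,29}, …, {15,16}.
Choosing 15 integers — say the integers 1 through 15 — takes one from each pair and avoids the property.
Choosing 16 forces two into the same pair by pigeonhole, and those sum to 31. So 16.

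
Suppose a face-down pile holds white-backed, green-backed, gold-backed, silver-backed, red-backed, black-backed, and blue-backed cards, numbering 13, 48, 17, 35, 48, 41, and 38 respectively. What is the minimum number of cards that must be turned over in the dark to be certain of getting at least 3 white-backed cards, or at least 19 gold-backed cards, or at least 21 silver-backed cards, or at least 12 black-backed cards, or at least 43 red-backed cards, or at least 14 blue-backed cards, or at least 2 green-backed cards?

107

The worst case stops just short of every target: 2 white-backed, 1 green-backed, all 17 gold-backed, 20 silver-backed, 42 red-backed, 11 black-backed, 13 blue-backed — 2 + 1 + 17 + 20 + 42 + 11 + 13 = 106 cards.
One more card must push some back color to its target, so 106 + 1 = 107.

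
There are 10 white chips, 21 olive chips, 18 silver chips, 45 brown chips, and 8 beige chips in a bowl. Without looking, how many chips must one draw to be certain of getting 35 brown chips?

92

The worst case draws every non-brown chip first: 10 + 21 + 18 + 8 = 57.
The next 35 draws are then forced to be brown, giving 57 + 35 = 92.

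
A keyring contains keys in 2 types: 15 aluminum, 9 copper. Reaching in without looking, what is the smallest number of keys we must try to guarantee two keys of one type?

The worst case takes 1 key of each type without reaching 2 of any: 2 × 1 = 2.
The next key must bring some type to 2, so 2 + 1 = 3.

3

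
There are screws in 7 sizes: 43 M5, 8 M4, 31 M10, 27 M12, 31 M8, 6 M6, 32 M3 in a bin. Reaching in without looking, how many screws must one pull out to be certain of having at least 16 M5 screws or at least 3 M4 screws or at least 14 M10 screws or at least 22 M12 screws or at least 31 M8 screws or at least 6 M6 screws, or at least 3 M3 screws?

89

The worst case stops just short of every target: 15 M5, 2 M4, 13 M10, 21 M12, 30 M8, 5 M6, 2 M3 — 15 + 2 + 13 + 21 + 30 + 5 + 2 = 88 screws.
One more screw must push some size to its target, so 88 + 1 = 89.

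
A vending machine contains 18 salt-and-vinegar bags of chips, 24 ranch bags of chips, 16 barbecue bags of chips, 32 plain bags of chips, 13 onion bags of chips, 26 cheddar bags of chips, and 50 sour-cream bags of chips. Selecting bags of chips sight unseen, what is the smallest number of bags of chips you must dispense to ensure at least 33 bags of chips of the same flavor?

162

Treat the 7 flavors as pigeonholes.
In the worst case we take at most 32 of each flavor, but all 18 salt-and-vinegar, all 24 ranch, all 16 barbecue, all 13 onion, and all 26 cheddar (fewer than 32), giving 18 + 24 + 16 + 32 + 13 + 26 + 32 = 161.
One more bag of chips then forces some flavor to 33, so 161 + 1 = 162.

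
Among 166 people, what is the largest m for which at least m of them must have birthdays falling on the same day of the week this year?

There are 7 days of the week, which serve as the pigeonholes.
If each of the 7 days of the week held at most 23, the total would be at most 7 × 23 = 161 < 166, a contradiction.
So at least one holds ⌈166/7⌉ = 24.

24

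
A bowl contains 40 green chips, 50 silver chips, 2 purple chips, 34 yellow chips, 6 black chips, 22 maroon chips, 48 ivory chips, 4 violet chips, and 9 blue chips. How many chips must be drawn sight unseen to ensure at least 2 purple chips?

The worst case draws every non-purple chip first: 40 + 50 + 34 + 6 + 22 + 48 + 4 + 9 = 213.
The next 2 draws are then forced to be purple, giving 213 + 2 = 215.

215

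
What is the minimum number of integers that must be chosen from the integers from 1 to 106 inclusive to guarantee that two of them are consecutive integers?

Partition {1, …, 106} into 53 pairs: {1,2}, {3,4}, …, {105,106}.
Choosing 53 integers — say the 53 even numbers 2, 4, …, 106 — takes one from each pair and avoids the property.
Choosing 54 forces two into the same pair by pigeonhole, and those are consecutive. So 54.

54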